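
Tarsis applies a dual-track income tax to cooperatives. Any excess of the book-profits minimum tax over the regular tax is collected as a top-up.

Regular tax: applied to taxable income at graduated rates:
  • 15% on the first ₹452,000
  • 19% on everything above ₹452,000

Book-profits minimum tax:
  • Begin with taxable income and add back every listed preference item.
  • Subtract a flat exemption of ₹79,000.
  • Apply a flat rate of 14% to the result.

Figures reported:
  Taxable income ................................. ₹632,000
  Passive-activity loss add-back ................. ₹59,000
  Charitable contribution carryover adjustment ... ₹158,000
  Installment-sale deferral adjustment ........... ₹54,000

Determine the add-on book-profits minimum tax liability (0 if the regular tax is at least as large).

₹13,360

Regular tax:
  ₹452,000 × 15% = ₹67,800
  ₹180,000 × 19% = ₹34,200
  → ₹102,000

Book-profits minimum tax:
  Adjusted income: ₹632,000 + ₹59,000 + ₹158,000 + ₹54,000 = ₹903,000
  Less exemption ₹79,000 → base ₹824,000
  ₹824,000 × 14% = ₹115,360

Excess of book-profits minimum tax over regular tax: ₹115,360 − ₹102,000 = ₹13,360.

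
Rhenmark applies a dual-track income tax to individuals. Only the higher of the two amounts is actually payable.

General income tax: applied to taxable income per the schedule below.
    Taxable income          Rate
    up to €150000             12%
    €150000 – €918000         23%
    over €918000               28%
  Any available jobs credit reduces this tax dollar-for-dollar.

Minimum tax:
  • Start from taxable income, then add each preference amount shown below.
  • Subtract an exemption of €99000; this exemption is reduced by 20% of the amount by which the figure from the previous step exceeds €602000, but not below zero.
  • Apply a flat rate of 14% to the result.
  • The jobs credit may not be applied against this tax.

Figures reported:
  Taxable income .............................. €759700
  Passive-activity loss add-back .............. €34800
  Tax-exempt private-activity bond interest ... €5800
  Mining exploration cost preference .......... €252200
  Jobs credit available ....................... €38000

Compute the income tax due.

€146104

General income tax:
  €150000 × 12% = €18000
  €609700 × 23% = €140231
  → €158231
  Less jobs credit €38000 → €120231

Minimum tax:
  Adjusted income: €759700 + €34800 + €5800 + €252200 = €1052500
  Exemption: €99000 − 20% × (€1052500 − €602000) = €99000 − €90100 = €8900
  Base: €1052500 − €8900 = €1043600
  €1043600 × 14% = €146104

€146104 > €120231, so the minimum tax is the binding amount.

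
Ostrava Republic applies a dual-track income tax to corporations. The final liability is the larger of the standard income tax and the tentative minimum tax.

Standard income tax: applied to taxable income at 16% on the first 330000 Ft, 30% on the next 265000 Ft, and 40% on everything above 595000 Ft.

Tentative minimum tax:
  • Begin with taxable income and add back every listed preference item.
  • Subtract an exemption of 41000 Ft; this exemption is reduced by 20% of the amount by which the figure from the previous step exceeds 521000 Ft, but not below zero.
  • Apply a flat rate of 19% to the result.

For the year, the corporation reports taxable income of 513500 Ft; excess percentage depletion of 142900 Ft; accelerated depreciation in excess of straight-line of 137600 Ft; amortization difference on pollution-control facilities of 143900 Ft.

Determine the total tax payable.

Tentative minimum tax:
  Adjusted income: 513500 Ft + 142900 Ft + 137600 Ft + 143900 Ft = 937900 Ft
  Exemption: 20% × (937900 Ft − 521000 Ft) = 83380 Ft ≥ 41000 Ft, so the exemption is fully phased out
  Base: 937900 Ft − 0 Ft = 937900 Ft
  937900 Ft × 19% = 178201 Ft

Standard income tax:
  330000 Ft × 16% = 52800 Ft
  183500 Ft × 30% = 55050 Ft
  → 107850 Ft

178201 Ft > 107850 Ft, so the tentative minimum tax is the binding amount.

178201 Ft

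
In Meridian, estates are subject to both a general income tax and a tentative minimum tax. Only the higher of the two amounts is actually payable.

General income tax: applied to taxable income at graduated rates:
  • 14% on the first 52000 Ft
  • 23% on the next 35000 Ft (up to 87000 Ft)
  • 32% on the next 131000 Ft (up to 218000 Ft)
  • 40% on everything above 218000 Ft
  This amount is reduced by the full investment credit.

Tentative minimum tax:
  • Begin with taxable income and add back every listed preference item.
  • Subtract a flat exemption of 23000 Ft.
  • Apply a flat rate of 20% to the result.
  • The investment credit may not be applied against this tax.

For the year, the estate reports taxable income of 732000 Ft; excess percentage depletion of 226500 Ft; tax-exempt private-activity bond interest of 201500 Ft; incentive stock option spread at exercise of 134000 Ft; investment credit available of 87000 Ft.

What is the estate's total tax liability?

254200 Ft

Tentative minimum tax:
  Adjusted income: 732000 Ft + 226500 Ft + 201500 Ft + 134000 Ft = 1294000 Ft
  Less exemption 23000 Ft → base 1271000 Ft
  1271000 Ft × 20% = 254200 Ft

General income tax:
  52000 Ft × 14% = 7280 Ft
  35000 Ft × 23% = 8050 Ft
  131000 Ft × 32% = 41920 Ft
  514000 Ft × 40% = 205600 Ft
  → 262850 Ft
  Less investment credit 87000 Ft → 175850 Ft

254200 Ft > 175850 Ft, so the tentative minimum tax is the binding amount.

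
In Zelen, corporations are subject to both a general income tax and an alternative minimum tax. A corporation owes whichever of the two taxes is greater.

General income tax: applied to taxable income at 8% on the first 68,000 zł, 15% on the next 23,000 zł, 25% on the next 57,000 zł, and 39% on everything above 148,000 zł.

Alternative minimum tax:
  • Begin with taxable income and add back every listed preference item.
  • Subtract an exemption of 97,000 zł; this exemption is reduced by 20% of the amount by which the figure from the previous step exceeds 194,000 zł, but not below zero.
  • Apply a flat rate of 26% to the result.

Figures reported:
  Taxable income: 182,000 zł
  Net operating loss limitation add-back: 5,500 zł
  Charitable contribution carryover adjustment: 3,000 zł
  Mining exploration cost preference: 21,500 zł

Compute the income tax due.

36,400 zł

General income tax:
  68,000 zł × 8% = 5,440 zł
  23,000 zł × 15% = 3,450 zł
  57,000 zł × 25% = 14,250 zł
  34,000 zł × 39% = 13,260 zł
  → 36,400 zł

Alternative minimum tax:
  Adjusted income: 182,000 zł + 5,500 zł + 3,000 zł + 21,500 zł = 212,000 zł
  Exemption: 97,000 zł − 20% × (212,000 zł − 194,000 zł) = 97,000 zł − 3,600 zł = 93,400 zł
  Base: 212,000 zł − 93,400 zł = 118,600 zł
  118,600 zł × 26% = 30,836 zł

36,400 zł > 30,836 zł, so the general income tax governs.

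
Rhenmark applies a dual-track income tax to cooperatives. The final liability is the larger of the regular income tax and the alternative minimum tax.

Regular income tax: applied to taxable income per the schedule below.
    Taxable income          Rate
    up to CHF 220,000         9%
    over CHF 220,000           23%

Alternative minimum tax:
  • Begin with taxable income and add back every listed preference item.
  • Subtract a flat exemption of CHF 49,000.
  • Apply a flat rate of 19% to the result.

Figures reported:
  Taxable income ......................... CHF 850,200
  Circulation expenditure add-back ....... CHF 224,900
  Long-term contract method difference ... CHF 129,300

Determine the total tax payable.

Regular income tax:
  CHF 220,000 × 9% = CHF 19,800
  CHF 630,200 × 23% = CHF 144,946
  → CHF 164,746

Alternative minimum tax:
  Adjusted income: CHF 850,200 + CHF 224,900 + CHF 129,300 = CHF 1,204,400
  Less exemption CHF 49,000 → base CHF 1,155,400
  CHF 1,155,400 × 19% = CHF 219,526

CHF 219,526 > CHF 164,746, so the alternative minimum tax is the binding amount.

CHF 219,526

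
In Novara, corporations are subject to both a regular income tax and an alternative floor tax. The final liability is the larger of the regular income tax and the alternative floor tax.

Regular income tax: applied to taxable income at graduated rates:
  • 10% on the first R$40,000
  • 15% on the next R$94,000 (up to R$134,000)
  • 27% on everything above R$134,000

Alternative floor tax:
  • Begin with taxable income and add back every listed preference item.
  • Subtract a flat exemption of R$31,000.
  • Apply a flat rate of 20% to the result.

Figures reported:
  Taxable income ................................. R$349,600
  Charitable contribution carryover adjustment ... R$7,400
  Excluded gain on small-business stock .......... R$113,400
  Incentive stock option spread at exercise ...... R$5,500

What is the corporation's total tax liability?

Regular income tax:
  R$40,000 × 10% = R$4,000
  R$94,000 × 15% = R$14,100
  R$215,600 × 27% = R$58,212
  → R$76,312

Alternative floor tax:
  Adjusted income: R$349,600 + R$7,400 + R$113,400 + R$5,500 = R$475,900
  Less exemption R$31,000 → base R$444,900
  R$444,900 × 20% = R$88,980

R$88,980 > R$76,312, so the alternative floor tax is the binding amount.

R$88,980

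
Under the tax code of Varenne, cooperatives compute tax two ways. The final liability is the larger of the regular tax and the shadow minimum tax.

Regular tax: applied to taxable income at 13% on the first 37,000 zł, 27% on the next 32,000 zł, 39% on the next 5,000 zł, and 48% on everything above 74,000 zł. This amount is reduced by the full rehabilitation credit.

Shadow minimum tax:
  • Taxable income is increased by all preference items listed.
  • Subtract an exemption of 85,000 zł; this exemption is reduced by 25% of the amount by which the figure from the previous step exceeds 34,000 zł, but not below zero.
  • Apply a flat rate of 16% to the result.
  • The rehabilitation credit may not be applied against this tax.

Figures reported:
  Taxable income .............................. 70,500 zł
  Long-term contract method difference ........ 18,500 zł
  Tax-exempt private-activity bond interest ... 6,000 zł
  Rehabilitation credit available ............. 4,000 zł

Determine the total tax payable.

10,035 zł

Regular tax:
  37,000 zł × 13% = 4,810 zł
  32,000 zł × 27% = 8,640 zł
  1,500 zł × 39% = 585 zł
  → 14,035 zł
  Less rehabilitation credit 4,000 zł → 10,035 zł

Shadow minimum tax:
  Adjusted income: 70,500 zł + 18,500 zł + 6,000 zł = 95,000 zł
  Exemption: 85,000 zł − 25% × (95,000 zł − 34,000 zł) = 85,000 zł − 15,250 zł = 69,750 zł
  Base: 95,000 zł − 69,750 zł = 25,250 zł
  25,250 zł × 16% = 4,040 zł

10,035 zł > 4,040 zł, so the regular tax governs.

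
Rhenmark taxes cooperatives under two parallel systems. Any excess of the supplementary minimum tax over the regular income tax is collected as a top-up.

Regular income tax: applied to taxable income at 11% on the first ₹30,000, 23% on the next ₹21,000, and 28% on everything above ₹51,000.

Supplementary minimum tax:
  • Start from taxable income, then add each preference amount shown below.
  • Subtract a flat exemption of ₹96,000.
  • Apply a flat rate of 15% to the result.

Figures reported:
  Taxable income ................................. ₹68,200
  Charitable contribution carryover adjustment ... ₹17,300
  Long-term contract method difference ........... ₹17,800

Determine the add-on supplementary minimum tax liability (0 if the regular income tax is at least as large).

Regular income tax:
  ₹30,000 × 11% = ₹3,300
  ₹21,000 × 23% = ₹4,830
  ₹17,200 × 28% = ₹4,816
  → ₹12,946

Supplementary minimum tax:
  Adjusted income: ₹68,200 + ₹17,300 + ₹17,800 = ₹103,300
  Less exemption ₹96,000 → base ₹7,300
  ₹7,300 × 15% = ₹1,095

₹1,095 ≤ ₹12,946, so no add-on is due.

₹0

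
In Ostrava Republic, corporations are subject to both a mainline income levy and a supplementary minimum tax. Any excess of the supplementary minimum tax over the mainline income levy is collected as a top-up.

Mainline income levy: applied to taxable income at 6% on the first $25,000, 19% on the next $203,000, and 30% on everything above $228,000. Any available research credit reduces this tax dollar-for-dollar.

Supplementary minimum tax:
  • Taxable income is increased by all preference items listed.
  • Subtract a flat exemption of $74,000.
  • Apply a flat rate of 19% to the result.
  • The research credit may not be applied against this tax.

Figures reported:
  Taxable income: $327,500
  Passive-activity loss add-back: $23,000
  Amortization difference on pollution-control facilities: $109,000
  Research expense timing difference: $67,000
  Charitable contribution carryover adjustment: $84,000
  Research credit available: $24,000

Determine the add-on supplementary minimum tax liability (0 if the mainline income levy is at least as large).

Mainline income levy:
  $25,000 × 6% = $1,500
  $203,000 × 19% = $38,570
  $99,500 × 30% = $29,850
  → $69,920
  Less research credit $24,000 → $45,920

Supplementary minimum tax:
  Adjusted income: $327,500 + $23,000 + $109,000 + $67,000 + $84,000 = $610,500
  Less exemption $74,000 → base $536,500
  $536,500 × 19% = $101,935

Excess of supplementary minimum tax over mainline income levy: $101,935 − $45,920 = $56,015.

$56,015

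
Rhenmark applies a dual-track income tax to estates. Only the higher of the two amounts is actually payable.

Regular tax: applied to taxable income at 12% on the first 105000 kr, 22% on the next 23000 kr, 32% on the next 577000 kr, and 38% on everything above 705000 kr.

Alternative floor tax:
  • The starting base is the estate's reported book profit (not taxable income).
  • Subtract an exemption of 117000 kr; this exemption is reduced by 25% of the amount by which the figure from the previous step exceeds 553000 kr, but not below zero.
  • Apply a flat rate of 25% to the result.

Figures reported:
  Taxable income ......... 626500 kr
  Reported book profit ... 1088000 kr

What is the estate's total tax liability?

Alternative floor tax:
  Base (reported book profit): 1088000 kr
  Exemption: 25% × (1088000 kr − 553000 kr) = 133750 kr ≥ 117000 kr, so the exemption is fully phased out
  Base: 1088000 kr − 0 kr = 1088000 kr
  1088000 kr × 25% = 272000 kr

Regular tax:
  105000 kr × 12% = 12600 kr
  23000 kr × 22% = 5060 kr
  498500 kr × 32% = 159520 kr
  → 177180 kr

272000 kr > 177180 kr, so the alternative floor tax is the binding amount.

272000 kr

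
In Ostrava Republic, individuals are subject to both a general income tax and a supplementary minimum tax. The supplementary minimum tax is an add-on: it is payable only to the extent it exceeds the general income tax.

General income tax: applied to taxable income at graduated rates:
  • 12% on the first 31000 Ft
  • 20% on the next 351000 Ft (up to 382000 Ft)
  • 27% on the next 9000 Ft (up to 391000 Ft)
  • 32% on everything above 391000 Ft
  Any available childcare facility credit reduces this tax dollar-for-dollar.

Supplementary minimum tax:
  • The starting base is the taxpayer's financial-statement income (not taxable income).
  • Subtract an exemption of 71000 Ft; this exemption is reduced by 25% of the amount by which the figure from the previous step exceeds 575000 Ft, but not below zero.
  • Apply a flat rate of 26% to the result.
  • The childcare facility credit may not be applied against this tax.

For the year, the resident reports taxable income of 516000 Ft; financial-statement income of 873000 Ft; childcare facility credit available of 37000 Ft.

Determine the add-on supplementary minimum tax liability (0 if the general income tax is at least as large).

147630 Ft

Supplementary minimum tax:
  Base (financial-statement income): 873000 Ft
  Exemption: 25% × (873000 Ft − 575000 Ft) = 74500 Ft ≥ 71000 Ft, so the exemption is fully phased out
  Base: 873000 Ft − 0 Ft = 873000 Ft
  873000 Ft × 26% = 226980 Ft

General income tax:
  31000 Ft × 12% = 3720 Ft
  351000 Ft × 20% = 70200 Ft
  9000 Ft × 27% = 2430 Ft
  125000 Ft × 32% = 40000 Ft
  → 116350 Ft
  Less childcare facility credit 37000 Ft → 79350 Ft

Excess of supplementary minimum tax over general income tax: 226980 Ft − 79350 Ft = 147630 Ft.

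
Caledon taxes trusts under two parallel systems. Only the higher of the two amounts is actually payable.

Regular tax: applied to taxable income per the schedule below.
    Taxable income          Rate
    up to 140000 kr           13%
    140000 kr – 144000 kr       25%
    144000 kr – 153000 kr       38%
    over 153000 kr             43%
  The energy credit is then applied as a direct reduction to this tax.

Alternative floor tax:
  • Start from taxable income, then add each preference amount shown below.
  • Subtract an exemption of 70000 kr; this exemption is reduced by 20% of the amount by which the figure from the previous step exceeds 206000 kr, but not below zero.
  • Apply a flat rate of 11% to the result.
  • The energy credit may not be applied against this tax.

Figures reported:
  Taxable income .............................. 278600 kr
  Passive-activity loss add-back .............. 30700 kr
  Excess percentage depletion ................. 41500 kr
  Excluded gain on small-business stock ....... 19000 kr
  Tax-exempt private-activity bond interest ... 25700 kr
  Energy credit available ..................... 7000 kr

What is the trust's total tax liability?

Regular tax:
  140000 kr × 13% = 18200 kr
  4000 kr × 25% = 1000 kr
  9000 kr × 38% = 3420 kr
  125600 kr × 43% = 54008 kr
  → 76628 kr
  Less energy credit 7000 kr → 69628 kr

Alternative floor tax:
  Adjusted income: 278600 kr + 30700 kr + 41500 kr + 19000 kr + 25700 kr = 395500 kr
  Exemption: 70000 kr − 20% × (395500 kr − 206000 kr) = 70000 kr − 37900 kr = 32100 kr
  Base: 395500 kr − 32100 kr = 363400 kr
  363400 kr × 11% = 39974 kr

69628 kr > 39974 kr, so the regular tax governs.

69628 kr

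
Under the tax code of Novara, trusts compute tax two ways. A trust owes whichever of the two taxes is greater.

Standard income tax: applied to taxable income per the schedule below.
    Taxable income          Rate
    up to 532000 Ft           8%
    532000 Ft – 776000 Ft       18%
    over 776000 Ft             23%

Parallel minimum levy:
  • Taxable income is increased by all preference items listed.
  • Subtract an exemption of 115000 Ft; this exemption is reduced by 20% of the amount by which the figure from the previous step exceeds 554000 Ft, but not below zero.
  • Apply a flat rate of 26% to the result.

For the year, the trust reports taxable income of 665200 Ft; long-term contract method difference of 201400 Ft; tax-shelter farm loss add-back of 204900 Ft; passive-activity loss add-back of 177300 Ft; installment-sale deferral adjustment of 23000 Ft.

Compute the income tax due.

330668 Ft

Standard income tax:
  532000 Ft × 8% = 42560 Ft
  133200 Ft × 18% = 23976 Ft
  → 66536 Ft

Parallel minimum levy:
  Adjusted income: 665200 Ft + 201400 Ft + 204900 Ft + 177300 Ft + 23000 Ft = 1271800 Ft
  Exemption: 20% × (1271800 Ft − 554000 Ft) = 143560 Ft ≥ 115000 Ft, so the exemption is fully phased out
  Base: 1271800 Ft − 0 Ft = 1271800 Ft
  1271800 Ft × 26% = 330668 Ft

330668 Ft > 66536 Ft, so the parallel minimum levy is the binding amount.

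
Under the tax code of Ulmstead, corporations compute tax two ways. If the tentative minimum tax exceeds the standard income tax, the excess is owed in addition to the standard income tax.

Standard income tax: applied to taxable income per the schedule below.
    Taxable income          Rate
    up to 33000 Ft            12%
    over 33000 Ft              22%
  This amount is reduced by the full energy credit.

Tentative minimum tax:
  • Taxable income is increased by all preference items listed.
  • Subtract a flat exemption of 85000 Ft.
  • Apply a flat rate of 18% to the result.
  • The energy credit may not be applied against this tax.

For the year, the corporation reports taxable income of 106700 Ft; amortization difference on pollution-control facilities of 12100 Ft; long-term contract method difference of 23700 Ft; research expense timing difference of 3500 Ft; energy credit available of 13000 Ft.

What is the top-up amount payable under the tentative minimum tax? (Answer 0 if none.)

Tentative minimum tax:
  Adjusted income: 106700 Ft + 12100 Ft + 23700 Ft + 3500 Ft = 146000 Ft
  Less exemption 85000 Ft → base 61000 Ft
  61000 Ft × 18% = 10980 Ft

Standard income tax:
  33000 Ft × 12% = 3960 Ft
  73700 Ft × 22% = 16214 Ft
  → 20174 Ft
  Less energy credit 13000 Ft → 7174 Ft

Excess of tentative minimum tax over standard income tax: 10980 Ft − 7174 Ft = 3806 Ft.

3806 Ft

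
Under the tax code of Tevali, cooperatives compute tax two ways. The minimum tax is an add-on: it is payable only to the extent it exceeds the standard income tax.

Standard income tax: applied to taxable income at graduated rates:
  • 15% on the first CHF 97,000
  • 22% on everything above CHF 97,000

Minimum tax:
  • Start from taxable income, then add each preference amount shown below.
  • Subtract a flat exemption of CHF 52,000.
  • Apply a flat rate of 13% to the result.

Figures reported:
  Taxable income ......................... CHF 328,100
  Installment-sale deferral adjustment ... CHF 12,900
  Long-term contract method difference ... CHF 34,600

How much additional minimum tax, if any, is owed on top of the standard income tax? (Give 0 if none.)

Standard income tax:
  CHF 97,000 × 15% = CHF 14,550
  CHF 231,100 × 22% = CHF 50,842
  → CHF 65,392

Minimum tax:
  Adjusted income: CHF 328,100 + CHF 12,900 + CHF 34,600 = CHF 375,600
  Less exemption CHF 52,000 → base CHF 323,600
  CHF 323,600 × 13% = CHF 42,068

CHF 42,068 ≤ CHF 65,392, so no add-on is due.

CHF 0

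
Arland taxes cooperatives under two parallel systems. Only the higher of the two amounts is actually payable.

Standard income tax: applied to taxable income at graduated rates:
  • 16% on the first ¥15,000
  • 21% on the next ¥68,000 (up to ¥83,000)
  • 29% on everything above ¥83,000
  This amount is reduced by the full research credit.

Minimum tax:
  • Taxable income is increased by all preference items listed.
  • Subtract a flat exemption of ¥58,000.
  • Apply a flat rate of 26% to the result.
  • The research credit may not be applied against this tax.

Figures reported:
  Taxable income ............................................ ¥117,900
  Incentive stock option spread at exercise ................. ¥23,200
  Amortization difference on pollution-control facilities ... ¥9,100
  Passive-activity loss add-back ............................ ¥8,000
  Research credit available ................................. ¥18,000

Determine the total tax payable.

¥26,052

Standard income tax:
  ¥15,000 × 16% = ¥2,400
  ¥68,000 × 21% = ¥14,280
  ¥34,900 × 29% = ¥10,121
  → ¥26,801
  Less research credit ¥18,000 → ¥8,801

Minimum tax:
  Adjusted income: ¥117,900 + ¥23,200 + ¥9,100 + ¥8,000 = ¥158,200
  Less exemption ¥58,000 → base ¥100,200
  ¥100,200 × 26% = ¥26,052

¥26,052 > ¥8,801, so the minimum tax is the binding amount.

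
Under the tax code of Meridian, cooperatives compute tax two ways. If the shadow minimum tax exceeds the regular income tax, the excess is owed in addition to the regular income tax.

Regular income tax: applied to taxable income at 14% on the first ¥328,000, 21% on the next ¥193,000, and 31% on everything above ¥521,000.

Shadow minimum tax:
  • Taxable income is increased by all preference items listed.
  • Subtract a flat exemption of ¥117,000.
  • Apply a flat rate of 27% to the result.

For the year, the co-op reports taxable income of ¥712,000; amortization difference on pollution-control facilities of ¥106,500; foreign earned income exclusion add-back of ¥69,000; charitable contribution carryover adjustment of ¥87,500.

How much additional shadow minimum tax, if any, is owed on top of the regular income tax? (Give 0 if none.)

¥86,000

Shadow minimum tax:
  Adjusted income: ¥712,000 + ¥106,500 + ¥69,000 + ¥87,500 = ¥975,000
  Less exemption ¥117,000 → base ¥858,000
  ¥858,000 × 27% = ¥231,660

Regular income tax:
  ¥328,000 × 14% = ¥45,920
  ¥193,000 × 21% = ¥40,530
  ¥191,000 × 31% = ¥59,210
  → ¥145,660

Excess of shadow minimum tax over regular income tax: ¥231,660 − ¥145,660 = ¥86,000.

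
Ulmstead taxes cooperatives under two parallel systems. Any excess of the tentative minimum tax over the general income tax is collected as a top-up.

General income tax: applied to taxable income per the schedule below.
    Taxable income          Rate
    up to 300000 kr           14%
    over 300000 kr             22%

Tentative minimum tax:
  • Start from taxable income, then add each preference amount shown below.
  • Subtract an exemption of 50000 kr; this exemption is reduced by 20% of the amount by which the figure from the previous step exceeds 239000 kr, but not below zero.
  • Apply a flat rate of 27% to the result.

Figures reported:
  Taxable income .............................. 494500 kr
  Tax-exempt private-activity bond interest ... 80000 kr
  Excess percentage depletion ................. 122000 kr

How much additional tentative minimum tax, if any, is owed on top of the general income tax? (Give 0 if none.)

103265 kr

General income tax:
  300000 kr × 14% = 42000 kr
  194500 kr × 22% = 42790 kr
  → 84790 kr

Tentative minimum tax:
  Adjusted income: 494500 kr + 80000 kr + 122000 kr = 696500 kr
  Exemption: 20% × (696500 kr − 239000 kr) = 91500 kr ≥ 50000 kr, so the exemption is fully phased out
  Base: 696500 kr − 0 kr = 696500 kr
  696500 kr × 27% = 188055 kr

Excess of tentative minimum tax over general income tax: 188055 kr − 84790 kr = 103265 kr.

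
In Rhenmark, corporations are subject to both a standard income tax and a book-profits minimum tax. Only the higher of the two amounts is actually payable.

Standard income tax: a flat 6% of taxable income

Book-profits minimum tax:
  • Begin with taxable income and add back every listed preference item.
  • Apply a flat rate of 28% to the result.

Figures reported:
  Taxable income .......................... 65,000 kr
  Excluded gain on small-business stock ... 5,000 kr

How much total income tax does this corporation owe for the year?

19,600 kr

Book-profits minimum tax:
  Adjusted income: 65,000 kr + 5,000 kr = 70,000 kr
  70,000 kr × 28% = 19,600 kr

Standard income tax:
  65,000 kr × 6% = 3,900 kr

19,600 kr > 3,900 kr, so the book-profits minimum tax is the binding amount.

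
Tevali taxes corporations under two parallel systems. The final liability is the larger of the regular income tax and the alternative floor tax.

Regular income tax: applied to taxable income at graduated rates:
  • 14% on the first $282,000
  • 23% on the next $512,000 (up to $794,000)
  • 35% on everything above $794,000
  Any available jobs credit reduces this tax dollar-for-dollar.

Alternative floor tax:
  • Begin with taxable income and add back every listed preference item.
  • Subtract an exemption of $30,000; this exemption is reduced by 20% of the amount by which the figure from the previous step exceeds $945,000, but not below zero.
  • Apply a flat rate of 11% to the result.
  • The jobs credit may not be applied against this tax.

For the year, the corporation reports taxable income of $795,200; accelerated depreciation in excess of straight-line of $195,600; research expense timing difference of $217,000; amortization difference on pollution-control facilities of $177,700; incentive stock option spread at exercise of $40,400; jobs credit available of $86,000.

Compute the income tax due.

Regular income tax:
  $282,000 × 14% = $39,480
  $512,000 × 23% = $117,760
  $1,200 × 35% = $420
  → $157,660
  Less jobs credit $86,000 → $71,660

Alternative floor tax:
  Adjusted income: $795,200 + $195,600 + $217,000 + $177,700 + $40,400 = $1,425,900
  Exemption: 20% × ($1,425,900 − $945,000) = $96,180 ≥ $30,000, so the exemption is fully phased out
  Base: $1,425,900 − $0 = $1,425,900
  $1,425,900 × 11% = $156,849

$156,849 > $71,660, so the alternative floor tax is the binding amount.

$156,849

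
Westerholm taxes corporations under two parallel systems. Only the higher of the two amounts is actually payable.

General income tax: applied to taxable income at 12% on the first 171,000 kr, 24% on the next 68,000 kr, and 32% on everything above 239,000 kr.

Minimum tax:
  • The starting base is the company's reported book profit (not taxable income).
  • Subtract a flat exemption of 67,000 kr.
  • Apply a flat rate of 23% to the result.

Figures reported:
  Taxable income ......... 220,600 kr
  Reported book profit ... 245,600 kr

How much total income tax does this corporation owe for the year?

41,078 kr

Minimum tax:
  Base (reported book profit): 245,600 kr
  Less exemption 67,000 kr → base 178,600 kr
  178,600 kr × 23% = 41,078 kr

General income tax:
  171,000 kr × 12% = 20,520 kr
  49,600 kr × 24% = 11,904 kr
  → 32,424 kr

41,078 kr > 32,424 kr, so the minimum tax is the binding amount.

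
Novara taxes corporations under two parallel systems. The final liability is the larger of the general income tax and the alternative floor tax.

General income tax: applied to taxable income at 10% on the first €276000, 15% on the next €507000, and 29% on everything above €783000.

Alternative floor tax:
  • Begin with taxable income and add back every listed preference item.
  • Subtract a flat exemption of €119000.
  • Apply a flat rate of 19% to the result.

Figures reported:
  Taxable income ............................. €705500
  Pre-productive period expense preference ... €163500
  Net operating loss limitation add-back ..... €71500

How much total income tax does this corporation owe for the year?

General income tax:
  €276000 × 10% = €27600
  €429500 × 15% = €64425
  → €92025

Alternative floor tax:
  Adjusted income: €705500 + €163500 + €71500 = €940500
  Less exemption €119000 → base €821500
  €821500 × 19% = €156085

€156085 > €92025, so the alternative floor tax is the binding amount.

€156085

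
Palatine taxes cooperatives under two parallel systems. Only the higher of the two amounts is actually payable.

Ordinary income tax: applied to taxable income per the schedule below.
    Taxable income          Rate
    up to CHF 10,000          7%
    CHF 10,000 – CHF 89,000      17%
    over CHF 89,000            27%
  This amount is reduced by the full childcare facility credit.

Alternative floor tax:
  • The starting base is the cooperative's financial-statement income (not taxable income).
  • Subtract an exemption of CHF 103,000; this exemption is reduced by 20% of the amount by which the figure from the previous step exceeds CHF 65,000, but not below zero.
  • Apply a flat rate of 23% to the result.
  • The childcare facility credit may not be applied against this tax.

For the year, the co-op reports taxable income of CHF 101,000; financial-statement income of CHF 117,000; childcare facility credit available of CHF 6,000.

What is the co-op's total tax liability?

CHF 11,370

Ordinary income tax:
  CHF 10,000 × 7% = CHF 700
  CHF 79,000 × 17% = CHF 13,430
  CHF 12,000 × 27% = CHF 3,240
  → CHF 17,370
  Less childcare facility credit CHF 6,000 → CHF 11,370

Alternative floor tax:
  Base (financial-statement income): CHF 117,000
  Exemption: CHF 103,000 − 20% × (CHF 117,000 − CHF 65,000) = CHF 103,000 − CHF 10,400 = CHF 92,600
  Base: CHF 117,000 − CHF 92,600 = CHF 24,400
  CHF 24,400 × 23% = CHF 5,612

CHF 11,370 > CHF 5,612, so the ordinary income tax governs.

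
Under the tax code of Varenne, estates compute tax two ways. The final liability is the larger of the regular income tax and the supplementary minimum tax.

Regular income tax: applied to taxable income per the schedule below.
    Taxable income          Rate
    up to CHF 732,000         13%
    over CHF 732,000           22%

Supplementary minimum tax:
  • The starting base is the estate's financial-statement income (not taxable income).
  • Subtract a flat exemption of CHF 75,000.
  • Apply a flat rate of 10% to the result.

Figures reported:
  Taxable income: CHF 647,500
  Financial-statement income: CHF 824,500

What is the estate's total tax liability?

Supplementary minimum tax:
  Base (financial-statement income): CHF 824,500
  Less exemption CHF 75,000 → base CHF 749,500
  CHF 749,500 × 10% = CHF 74,950

Regular income tax:
  CHF 647,500 × 13% = CHF 84,175

CHF 84,175 > CHF 74,950, so the regular income tax governs.

CHF 84,175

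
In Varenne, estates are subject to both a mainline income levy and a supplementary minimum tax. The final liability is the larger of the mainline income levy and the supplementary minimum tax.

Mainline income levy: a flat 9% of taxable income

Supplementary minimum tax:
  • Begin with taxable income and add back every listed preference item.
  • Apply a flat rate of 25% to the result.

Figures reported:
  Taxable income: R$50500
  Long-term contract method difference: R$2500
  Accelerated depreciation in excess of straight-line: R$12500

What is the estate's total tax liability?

Supplementary minimum tax:
  Adjusted income: R$50500 + R$2500 + R$12500 = R$65500
  R$65500 × 25% = R$16375

Mainline income levy:
  R$50500 × 9% = R$4545

R$16375 > R$4545, so the supplementary minimum tax is the binding amount.

R$16375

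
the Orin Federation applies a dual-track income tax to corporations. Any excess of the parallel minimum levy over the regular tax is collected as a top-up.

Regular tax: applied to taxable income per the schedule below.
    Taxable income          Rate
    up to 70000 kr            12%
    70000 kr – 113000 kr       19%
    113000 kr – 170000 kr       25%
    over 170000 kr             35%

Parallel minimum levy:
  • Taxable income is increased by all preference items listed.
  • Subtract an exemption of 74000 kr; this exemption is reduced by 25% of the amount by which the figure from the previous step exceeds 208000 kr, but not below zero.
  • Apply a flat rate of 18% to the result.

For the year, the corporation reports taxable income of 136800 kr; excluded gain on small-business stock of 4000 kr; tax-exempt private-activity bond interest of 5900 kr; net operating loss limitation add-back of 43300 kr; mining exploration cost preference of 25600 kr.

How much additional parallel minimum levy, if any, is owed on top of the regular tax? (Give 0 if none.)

3310 kr

Regular tax:
  70000 kr × 12% = 8400 kr
  43000 kr × 19% = 8170 kr
  23800 kr × 25% = 5950 kr
  → 22520 kr

Parallel minimum levy:
  Adjusted income: 136800 kr + 4000 kr + 5900 kr + 43300 kr + 25600 kr = 215600 kr
  Exemption: 74000 kr − 25% × (215600 kr − 208000 kr) = 74000 kr − 1900 kr = 72100 kr
  Base: 215600 kr − 72100 kr = 143500 kr
  143500 kr × 18% = 25830 kr

Excess of parallel minimum levy over regular tax: 25830 kr − 22520 kr = 3310 kr.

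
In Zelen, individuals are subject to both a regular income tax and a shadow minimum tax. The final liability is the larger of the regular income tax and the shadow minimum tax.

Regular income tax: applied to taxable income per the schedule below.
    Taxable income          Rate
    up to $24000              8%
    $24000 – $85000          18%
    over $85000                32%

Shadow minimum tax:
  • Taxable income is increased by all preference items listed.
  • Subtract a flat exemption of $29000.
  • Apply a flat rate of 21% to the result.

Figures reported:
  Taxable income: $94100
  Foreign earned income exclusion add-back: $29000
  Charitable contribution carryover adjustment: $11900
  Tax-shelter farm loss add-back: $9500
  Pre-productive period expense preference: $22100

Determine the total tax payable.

$28896

Shadow minimum tax:
  Adjusted income: $94100 + $29000 + $11900 + $9500 + $22100 = $166600
  Less exemption $29000 → base $137600
  $137600 × 21% = $28896

Regular income tax:
  $24000 × 8% = $1920
  $61000 × 18% = $10980
  $9100 × 32% = $2912
  → $15812

$28896 > $15812, so the shadow minimum tax is the binding amount.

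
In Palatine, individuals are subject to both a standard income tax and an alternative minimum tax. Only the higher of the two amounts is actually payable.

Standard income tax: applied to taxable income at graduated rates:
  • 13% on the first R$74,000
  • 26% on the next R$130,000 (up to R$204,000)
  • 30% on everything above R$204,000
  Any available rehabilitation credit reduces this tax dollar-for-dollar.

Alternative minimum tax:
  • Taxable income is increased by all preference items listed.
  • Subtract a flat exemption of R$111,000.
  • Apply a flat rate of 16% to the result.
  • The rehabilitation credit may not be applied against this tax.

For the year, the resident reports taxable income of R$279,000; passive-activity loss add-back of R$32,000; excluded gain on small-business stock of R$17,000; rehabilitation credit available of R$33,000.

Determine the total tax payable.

Standard income tax:
  R$74,000 × 13% = R$9,620
  R$130,000 × 26% = R$33,800
  R$75,000 × 30% = R$22,500
  → R$65,920
  Less rehabilitation credit R$33,000 → R$32,920

Alternative minimum tax:
  Adjusted income: R$279,000 + R$32,000 + R$17,000 = R$328,000
  Less exemption R$111,000 → base R$217,000
  R$217,000 × 16% = R$34,720

R$34,720 > R$32,920, so the alternative minimum tax is the binding amount.

R$34,720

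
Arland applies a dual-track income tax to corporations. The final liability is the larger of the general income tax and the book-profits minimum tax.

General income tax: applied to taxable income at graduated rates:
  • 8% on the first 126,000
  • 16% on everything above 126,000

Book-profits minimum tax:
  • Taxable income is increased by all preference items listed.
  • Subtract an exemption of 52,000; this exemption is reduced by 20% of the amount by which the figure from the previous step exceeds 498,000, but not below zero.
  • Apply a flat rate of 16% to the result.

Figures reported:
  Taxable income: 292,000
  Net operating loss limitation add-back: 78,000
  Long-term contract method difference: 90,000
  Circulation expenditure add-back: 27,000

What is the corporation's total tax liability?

69,600

Book-profits minimum tax:
  Adjusted income: 292,000 + 78,000 + 90,000 + 27,000 = 487,000
  Exemption: 487,000 ≤ 498,000, so full 52,000 applies
  Base: 487,000 − 52,000 = 435,000
  435,000 × 16% = 69,600

General income tax:
  126,000 × 8% = 10,080
  166,000 × 16% = 26,560
  → 36,640

69,600 > 36,640, so the book-profits minimum tax is the binding amount.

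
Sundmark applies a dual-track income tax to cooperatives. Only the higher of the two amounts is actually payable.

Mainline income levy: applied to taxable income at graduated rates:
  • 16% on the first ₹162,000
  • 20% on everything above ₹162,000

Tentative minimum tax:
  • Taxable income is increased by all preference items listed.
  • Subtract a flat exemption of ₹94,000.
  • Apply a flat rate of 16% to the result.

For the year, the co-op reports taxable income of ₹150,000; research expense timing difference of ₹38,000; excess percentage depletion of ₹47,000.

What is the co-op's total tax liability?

₹24,000

Mainline income levy:
  ₹150,000 × 16% = ₹24,000

Tentative minimum tax:
  Adjusted income: ₹150,000 + ₹38,000 + ₹47,000 = ₹235,000
  Less exemption ₹94,000 → base ₹141,000
  ₹141,000 × 16% = ₹22,560

₹24,000 > ₹22,560, so the mainline income levy governs.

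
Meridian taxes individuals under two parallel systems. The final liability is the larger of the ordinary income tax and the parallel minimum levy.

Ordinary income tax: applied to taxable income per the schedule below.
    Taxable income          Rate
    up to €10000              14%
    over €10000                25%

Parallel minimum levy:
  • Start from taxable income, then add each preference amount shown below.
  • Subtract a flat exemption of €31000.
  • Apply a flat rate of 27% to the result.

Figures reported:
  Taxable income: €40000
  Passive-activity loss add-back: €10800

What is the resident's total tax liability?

Ordinary income tax:
  €10000 × 14% = €1400
  €30000 × 25% = €7500
  → €8900

Parallel minimum levy:
  Adjusted income: €40000 + €10800 = €50800
  Less exemption €31000 → base €19800
  €19800 × 27% = €5346

€8900 > €5346, so the ordinary income tax governs.

€8900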